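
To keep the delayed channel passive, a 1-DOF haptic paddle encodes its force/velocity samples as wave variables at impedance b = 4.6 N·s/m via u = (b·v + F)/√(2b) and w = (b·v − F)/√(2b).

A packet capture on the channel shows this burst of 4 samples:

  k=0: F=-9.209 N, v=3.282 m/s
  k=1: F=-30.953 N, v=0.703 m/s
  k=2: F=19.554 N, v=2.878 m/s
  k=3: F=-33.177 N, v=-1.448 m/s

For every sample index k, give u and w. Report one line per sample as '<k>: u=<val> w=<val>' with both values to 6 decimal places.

k=0: b·v=4.6×3.282=15.097200; √(2b)=3.033150; u=(15.097200+(-9.209))/3.033150=1.941282, w=(15.097200−(-9.209))/3.033150=8.013517
k=1: b·v=4.6×0.703=3.233800; √(2b)=3.033150; u=(3.233800+(-30.953))/3.033150=-9.138750, w=(3.233800−(-30.953))/3.033150=11.271054
k=2: b·v=4.6×2.878=13.238800; √(2b)=3.033150; u=(13.238800+19.554)/3.033150=10.811466, w=(13.238800−19.554)/3.033150=-2.082060
k=3: b·v=4.6×(-1.448)=-6.660800; √(2b)=3.033150; u=(-6.660800+(-33.177))/3.033150=-13.134134, w=(-6.660800−(-33.177))/3.033150=8.742132

0: u=1.941282 w=8.013517
1: u=-9.138750 w=11.271054
2: u=10.811466 w=-2.082060
3: u=-13.134134 w=8.742132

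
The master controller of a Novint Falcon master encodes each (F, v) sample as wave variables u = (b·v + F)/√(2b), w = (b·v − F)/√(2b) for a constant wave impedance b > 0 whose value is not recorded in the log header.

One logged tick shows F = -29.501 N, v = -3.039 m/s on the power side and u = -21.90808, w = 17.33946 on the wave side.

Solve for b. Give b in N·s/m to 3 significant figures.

u + w = -4.56862;  u + w = √(2b)·v, so √(2b) = -4.56862/(-3.039) = 1.50333.
b = (√(2b))²/2 = 2.26000/2 = 1.13000.
(Check via u − w = 2F/√(2b): u − w = -39.24754, 2F/√(2b) = -39.24754.)

b = 1.13 N·s/m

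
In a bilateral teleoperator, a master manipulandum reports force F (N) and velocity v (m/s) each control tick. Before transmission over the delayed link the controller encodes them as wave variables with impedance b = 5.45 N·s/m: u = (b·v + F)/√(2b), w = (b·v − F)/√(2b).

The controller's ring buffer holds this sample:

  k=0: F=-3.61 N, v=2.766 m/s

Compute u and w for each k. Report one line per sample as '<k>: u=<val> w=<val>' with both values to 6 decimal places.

0: u=3.472558 w=5.659432

k=0: b·v=5.45×2.766=15.074700; √(2b)=3.301515; u=(15.074700+(-3.61))/3.301515=3.472558, w=(15.074700−(-3.61))/3.301515=5.659432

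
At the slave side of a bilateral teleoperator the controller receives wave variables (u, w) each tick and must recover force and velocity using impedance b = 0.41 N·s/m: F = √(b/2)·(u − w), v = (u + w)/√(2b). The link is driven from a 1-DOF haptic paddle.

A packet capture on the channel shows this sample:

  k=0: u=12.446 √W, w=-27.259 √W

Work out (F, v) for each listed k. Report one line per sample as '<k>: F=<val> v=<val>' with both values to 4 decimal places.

0: F=17.9772 v=-16.3582

k=0: u−w=39.7050, u+w=-14.8130; √(b/2)=0.4528, √(2b)=0.9055; F=0.4528×39.705=17.9772, v=-14.8130/0.9055=-16.3582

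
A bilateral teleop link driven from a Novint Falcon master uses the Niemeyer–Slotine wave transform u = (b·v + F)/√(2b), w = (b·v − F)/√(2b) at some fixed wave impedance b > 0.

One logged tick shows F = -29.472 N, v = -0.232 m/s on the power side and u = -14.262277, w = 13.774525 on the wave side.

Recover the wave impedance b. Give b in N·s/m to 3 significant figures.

u + w = -0.487752;  u + w = √(2b)·v, so √(2b) = -0.487752/(-0.232) = 2.102379.
b = (√(2b))²/2 = 4.419999/2 = 2.209999.
(Check via u − w = 2F/√(2b): u − w = -28.036802, 2F/√(2b) = -28.036806.)

b = 2.21 N·s/m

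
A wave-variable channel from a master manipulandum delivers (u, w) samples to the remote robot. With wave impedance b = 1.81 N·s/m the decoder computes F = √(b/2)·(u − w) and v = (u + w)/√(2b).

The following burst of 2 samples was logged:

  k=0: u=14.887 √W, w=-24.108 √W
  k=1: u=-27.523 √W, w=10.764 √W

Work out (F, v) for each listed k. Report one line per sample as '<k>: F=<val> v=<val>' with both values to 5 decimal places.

k=0: u−w=38.99500, u+w=-9.22100; √(b/2)=0.95131, √(2b)=1.90263; F=0.95131×38.995=37.09652, v=-9.22100/1.90263=-4.84645
k=1: u−w=-38.28700, u+w=-16.75900; √(b/2)=0.95131, √(2b)=1.90263; F=0.95131×(-38.287)=-36.42299, v=-16.75900/1.90263=-8.80833

0: F=37.09652 v=-4.84645
1: F=-36.42299 v=-8.80833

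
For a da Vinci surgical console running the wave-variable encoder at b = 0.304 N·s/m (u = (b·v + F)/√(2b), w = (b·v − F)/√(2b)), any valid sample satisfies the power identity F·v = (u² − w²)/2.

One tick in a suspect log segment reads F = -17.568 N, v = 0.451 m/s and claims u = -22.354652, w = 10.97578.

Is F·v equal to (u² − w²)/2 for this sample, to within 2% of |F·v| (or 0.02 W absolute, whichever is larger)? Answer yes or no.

no

F·v = (-17.568)×0.451 = -7.923168 W.
(u² − w²)/2 = (499.730466 − 120.467747)/2 = 189.631360 W.
|Δ| = 197.554528;  2% of max(1, |F·v|) = 0.158463.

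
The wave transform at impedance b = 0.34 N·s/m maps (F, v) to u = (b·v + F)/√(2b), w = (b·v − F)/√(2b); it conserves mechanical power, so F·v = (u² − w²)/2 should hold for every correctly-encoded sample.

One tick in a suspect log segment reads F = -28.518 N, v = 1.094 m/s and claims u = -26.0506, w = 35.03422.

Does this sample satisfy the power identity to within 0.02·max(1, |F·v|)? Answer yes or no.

F·v = (-28.518)×1.094 = -31.1987 W.
(u² − w²)/2 = (678.6338 − 1227.3966)/2 = -274.3814 W.
|Δ| = 243.1827;  2% of max(1, |F·v|) = 0.6240.

no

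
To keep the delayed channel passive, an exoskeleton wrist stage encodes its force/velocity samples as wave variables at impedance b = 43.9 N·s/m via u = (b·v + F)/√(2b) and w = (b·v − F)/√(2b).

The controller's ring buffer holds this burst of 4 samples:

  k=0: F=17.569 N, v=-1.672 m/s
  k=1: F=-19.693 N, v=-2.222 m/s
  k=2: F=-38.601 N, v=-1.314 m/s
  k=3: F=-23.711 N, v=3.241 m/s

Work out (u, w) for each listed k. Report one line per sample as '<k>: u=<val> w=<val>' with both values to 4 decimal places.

k=0: b·v=43.9×(-1.672)=-73.4008; √(2b)=9.3702; u=(-73.4008+17.569)/9.3702=-5.9585, w=(-73.4008−17.569)/9.3702=-9.7085
k=1: b·v=43.9×(-2.222)=-97.5458; √(2b)=9.3702; u=(-97.5458+(-19.693))/9.3702=-12.5119, w=(-97.5458−(-19.693))/9.3702=-8.3086
k=2: b·v=43.9×(-1.314)=-57.6846; √(2b)=9.3702; u=(-57.6846+(-38.601))/9.3702=-10.2758, w=(-57.6846−(-38.601))/9.3702=-2.0366
k=3: b·v=43.9×3.241=142.2799; √(2b)=9.3702; u=(142.2799+(-23.711))/9.3702=12.6539, w=(142.2799−(-23.711))/9.3702=17.7148

0: u=-5.9585 w=-9.7085
1: u=-12.5119 w=-8.3086
2: u=-10.2758 w=-2.0366
3: u=12.6539 w=17.7148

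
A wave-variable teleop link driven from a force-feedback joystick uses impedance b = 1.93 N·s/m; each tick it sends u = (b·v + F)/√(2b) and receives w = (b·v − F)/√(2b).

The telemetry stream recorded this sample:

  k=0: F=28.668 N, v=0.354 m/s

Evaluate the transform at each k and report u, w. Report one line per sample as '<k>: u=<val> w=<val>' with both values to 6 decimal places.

k=0: b·v=1.93×0.354=0.683220; √(2b)=1.964688; u=(0.683220+28.668)/1.964688=14.939378, w=(0.683220−28.668)/1.964688=-14.243878

0: u=14.939378 w=-14.243878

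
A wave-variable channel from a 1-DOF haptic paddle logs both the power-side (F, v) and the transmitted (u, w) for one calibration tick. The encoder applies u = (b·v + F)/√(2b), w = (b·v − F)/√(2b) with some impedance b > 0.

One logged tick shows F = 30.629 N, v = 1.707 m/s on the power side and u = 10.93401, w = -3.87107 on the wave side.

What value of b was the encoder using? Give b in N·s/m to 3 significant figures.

b = 8.56 N·s/m

u + w = 7.0629;  u + w = √(2b)·v, so √(2b) = 7.0629/1.707 = 4.1376.
b = (√(2b))²/2 = 17.1200/2 = 8.5600.
(Check via u − w = 2F/√(2b): u − w = 14.8051, 2F/√(2b) = 14.8051.)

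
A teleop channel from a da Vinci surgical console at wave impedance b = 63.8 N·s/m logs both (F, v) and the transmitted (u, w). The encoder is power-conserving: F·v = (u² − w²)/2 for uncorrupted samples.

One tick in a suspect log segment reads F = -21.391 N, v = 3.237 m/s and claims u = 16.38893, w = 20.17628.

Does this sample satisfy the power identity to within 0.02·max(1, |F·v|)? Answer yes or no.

yes

F·v = (-21.391)×3.237 = -69.24267 W.
(u² − w²)/2 = (268.59703 − 407.08227)/2 = -69.24262 W.
|Δ| = 0.00004;  2% of max(1, |F·v|) = 1.38485.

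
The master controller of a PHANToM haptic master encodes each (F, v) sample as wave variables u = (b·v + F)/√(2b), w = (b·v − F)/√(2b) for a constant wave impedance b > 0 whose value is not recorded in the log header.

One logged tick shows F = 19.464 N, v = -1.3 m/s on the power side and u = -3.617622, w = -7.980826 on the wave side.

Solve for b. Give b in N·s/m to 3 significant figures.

u + w = -11.598448;  u + w = √(2b)·v, so √(2b) = -11.598448/(-1.3) = 8.921883.
b = (√(2b))²/2 = 79.599998/2 = 39.799999.
(Check via u − w = 2F/√(2b): u − w = 4.363204, 2F/√(2b) = 4.363204.)

b = 39.8 N·s/m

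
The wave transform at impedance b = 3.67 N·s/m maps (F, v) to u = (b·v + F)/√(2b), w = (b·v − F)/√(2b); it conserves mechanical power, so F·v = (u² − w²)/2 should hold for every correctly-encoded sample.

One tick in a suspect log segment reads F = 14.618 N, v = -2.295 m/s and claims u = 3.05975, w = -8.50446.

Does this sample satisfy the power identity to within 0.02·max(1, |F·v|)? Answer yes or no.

F·v = 14.618×(-2.295) = -33.5483 W.
(u² − w²)/2 = (9.3621 − 72.3258)/2 = -31.4819 W.
|Δ| = 2.0664;  2% of max(1, |F·v|) = 0.6710.

no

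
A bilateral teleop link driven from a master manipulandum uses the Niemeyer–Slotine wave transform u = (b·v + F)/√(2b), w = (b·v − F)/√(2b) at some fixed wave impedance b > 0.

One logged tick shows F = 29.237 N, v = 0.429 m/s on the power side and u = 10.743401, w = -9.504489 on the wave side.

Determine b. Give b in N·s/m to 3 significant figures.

b = 4.17 N·s/m

u + w = 1.238912;  u + w = √(2b)·v, so √(2b) = 1.238912/0.429 = 2.887907.
b = (√(2b))²/2 = 8.340005/2 = 4.170003.
(Check via u − w = 2F/√(2b): u − w = 20.247890, 2F/√(2b) = 20.247884.)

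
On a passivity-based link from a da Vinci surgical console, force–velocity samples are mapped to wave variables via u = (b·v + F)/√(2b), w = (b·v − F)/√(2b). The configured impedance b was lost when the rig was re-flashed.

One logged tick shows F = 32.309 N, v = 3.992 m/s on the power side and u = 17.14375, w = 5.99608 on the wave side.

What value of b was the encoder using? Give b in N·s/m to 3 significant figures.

b = 16.8 N·s/m

u + w = 23.1398;  u + w = √(2b)·v, so √(2b) = 23.1398/3.992 = 5.7966.
b = (√(2b))²/2 = 33.6000/2 = 16.8000.
(Check via u − w = 2F/√(2b): u − w = 11.1477, 2F/√(2b) = 11.1477.)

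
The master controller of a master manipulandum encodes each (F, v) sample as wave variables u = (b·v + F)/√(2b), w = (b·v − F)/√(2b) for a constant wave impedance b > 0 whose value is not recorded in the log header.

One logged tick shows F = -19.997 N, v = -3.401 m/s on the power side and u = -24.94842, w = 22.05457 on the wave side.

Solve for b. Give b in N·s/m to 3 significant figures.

u + w = -2.89385;  u + w = √(2b)·v, so √(2b) = -2.89385/(-3.401) = 0.85088.
b = (√(2b))²/2 = 0.72400/2 = 0.36200.
(Check via u − w = 2F/√(2b): u − w = -47.00299, 2F/√(2b) = -47.00299.)

b = 0.362 N·s/m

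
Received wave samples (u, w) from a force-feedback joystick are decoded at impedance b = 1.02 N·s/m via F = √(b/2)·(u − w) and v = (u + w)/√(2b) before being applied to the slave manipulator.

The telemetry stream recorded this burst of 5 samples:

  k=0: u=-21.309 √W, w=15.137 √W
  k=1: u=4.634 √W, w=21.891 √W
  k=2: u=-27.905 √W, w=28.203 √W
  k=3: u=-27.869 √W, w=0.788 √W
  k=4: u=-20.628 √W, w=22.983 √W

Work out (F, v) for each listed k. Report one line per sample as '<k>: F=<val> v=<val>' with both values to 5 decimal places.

k=0: u−w=-36.44600, u+w=-6.17200; √(b/2)=0.71414, √(2b)=1.42829; F=0.71414×(-36.446)=-26.02765, v=-6.17200/1.42829=-4.32126
k=1: u−w=-17.25700, u+w=26.52500; √(b/2)=0.71414, √(2b)=1.42829; F=0.71414×(-17.257)=-12.32396, v=26.52500/1.42829=18.57121
k=2: u−w=-56.10800, u+w=0.29800; √(b/2)=0.71414, √(2b)=1.42829; F=0.71414×(-56.108)=-40.06913, v=0.29800/1.42829=0.20864
k=3: u−w=-28.65700, u+w=-27.08100; √(b/2)=0.71414, √(2b)=1.42829; F=0.71414×(-28.657)=-20.46519, v=-27.08100/1.42829=-18.96049
k=4: u−w=-43.61100, u+w=2.35500; √(b/2)=0.71414, √(2b)=1.42829; F=0.71414×(-43.611)=-31.14448, v=2.35500/1.42829=1.64883

0: F=-26.02765 v=-4.32126
1: F=-12.32396 v=18.57121
2: F=-40.06913 v=0.20864
3: F=-20.46519 v=-18.96049
4: F=-31.14448 v=1.64883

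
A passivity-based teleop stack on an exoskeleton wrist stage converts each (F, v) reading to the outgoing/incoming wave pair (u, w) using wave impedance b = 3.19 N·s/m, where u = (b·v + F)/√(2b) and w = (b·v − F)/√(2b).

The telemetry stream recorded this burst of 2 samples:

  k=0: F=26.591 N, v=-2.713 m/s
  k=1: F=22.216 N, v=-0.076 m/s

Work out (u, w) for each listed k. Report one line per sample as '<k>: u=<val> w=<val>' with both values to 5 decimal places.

0: u=7.10114 w=-13.95382
1: u=8.69942 w=-8.89138

k=0: b·v=3.19×(-2.713)=-8.65447; √(2b)=2.52587; u=(-8.65447+26.591)/2.52587=7.10114, w=(-8.65447−26.591)/2.52587=-13.95382
k=1: b·v=3.19×(-0.076)=-0.24244; √(2b)=2.52587; u=(-0.24244+22.216)/2.52587=8.69942, w=(-0.24244−22.216)/2.52587=-8.89138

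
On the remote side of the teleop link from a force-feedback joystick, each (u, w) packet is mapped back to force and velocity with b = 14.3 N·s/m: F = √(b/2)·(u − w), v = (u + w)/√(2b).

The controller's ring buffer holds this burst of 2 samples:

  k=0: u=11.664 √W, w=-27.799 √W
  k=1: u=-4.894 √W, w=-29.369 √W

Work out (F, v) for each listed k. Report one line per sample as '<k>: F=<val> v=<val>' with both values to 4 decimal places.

k=0: u−w=39.4630, u+w=-16.1350; √(b/2)=2.6739, √(2b)=5.3479; F=2.6739×39.463=105.5220, v=-16.1350/5.3479=-3.0171
k=1: u−w=24.4750, u+w=-34.2630; √(b/2)=2.6739, √(2b)=5.3479; F=2.6739×24.475=65.4449, v=-34.2630/5.3479=-6.4068

0: F=105.5220 v=-3.0171
1: F=65.4449 v=-6.4068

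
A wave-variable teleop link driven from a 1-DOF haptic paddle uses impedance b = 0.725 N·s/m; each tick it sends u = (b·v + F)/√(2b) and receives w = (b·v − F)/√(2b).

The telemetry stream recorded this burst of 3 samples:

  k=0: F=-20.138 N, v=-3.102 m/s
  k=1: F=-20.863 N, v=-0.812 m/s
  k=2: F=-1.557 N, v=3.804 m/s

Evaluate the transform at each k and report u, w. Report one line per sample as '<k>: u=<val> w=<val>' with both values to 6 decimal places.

k=0: b·v=0.725×(-3.102)=-2.248950; √(2b)=1.204159; u=(-2.248950+(-20.138))/1.204159=-18.591350, w=(-2.248950−(-20.138))/1.204159=14.856047
k=1: b·v=0.725×(-0.812)=-0.588700; √(2b)=1.204159; u=(-0.588700+(-20.863))/1.204159=-17.814667, w=(-0.588700−(-20.863))/1.204159=16.836890
k=2: b·v=0.725×3.804=2.757900; √(2b)=1.204159; u=(2.757900+(-1.557))/1.204159=0.997293, w=(2.757900−(-1.557))/1.204159=3.583329

0: u=-18.591350 w=14.856047
1: u=-17.814667 w=16.836890
2: u=0.997293 w=3.583329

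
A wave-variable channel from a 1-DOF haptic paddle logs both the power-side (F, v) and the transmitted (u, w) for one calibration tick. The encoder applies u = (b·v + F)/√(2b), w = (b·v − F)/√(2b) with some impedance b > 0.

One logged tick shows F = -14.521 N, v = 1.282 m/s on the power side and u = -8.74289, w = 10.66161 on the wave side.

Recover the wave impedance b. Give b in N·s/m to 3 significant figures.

b = 1.12 N·s/m

u + w = 1.91872;  u + w = √(2b)·v, so √(2b) = 1.91872/1.282 = 1.49666.
b = (√(2b))²/2 = 2.24000/2 = 1.12000.
(Check via u − w = 2F/√(2b): u − w = -19.40450, 2F/√(2b) = -19.40452.)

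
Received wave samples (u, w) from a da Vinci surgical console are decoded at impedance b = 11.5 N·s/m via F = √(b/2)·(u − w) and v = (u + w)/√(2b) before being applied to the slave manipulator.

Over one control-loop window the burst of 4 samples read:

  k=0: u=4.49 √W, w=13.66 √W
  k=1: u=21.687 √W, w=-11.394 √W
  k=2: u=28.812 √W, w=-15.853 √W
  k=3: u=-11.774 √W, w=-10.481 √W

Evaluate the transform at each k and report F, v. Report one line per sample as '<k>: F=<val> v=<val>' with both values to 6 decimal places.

0: F=-21.988888 v=3.784537
1: F=79.325451 v=2.146239
2: F=107.102907 v=2.702138
3: F=-3.100505 v=-4.640488

k=0: u−w=-9.170000, u+w=18.150000; √(b/2)=2.397916, √(2b)=4.795832; F=2.397916×(-9.17)=-21.988888, v=18.150000/4.795832=3.784537
k=1: u−w=33.081000, u+w=10.293000; √(b/2)=2.397916, √(2b)=4.795832; F=2.397916×33.081=79.325451, v=10.293000/4.795832=2.146239
k=2: u−w=44.665000, u+w=12.959000; √(b/2)=2.397916, √(2b)=4.795832; F=2.397916×44.665=107.102907, v=12.959000/4.795832=2.702138
k=3: u−w=-1.293000, u+w=-22.255000; √(b/2)=2.397916, √(2b)=4.795832; F=2.397916×(-1.293)=-3.100505, v=-22.255000/4.795832=-4.640488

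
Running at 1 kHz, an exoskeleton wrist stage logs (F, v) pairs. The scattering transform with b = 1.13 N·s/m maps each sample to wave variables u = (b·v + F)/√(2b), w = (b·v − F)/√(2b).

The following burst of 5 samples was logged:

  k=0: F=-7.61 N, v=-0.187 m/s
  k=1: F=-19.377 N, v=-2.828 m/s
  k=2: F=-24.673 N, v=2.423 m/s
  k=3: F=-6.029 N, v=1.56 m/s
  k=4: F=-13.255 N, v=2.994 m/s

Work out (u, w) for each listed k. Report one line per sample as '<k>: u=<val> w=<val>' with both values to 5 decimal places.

0: u=-5.20266 w=4.92154
1: u=-15.01510 w=10.76368
2: u=-14.59095 w=18.23352
3: u=-2.83783 w=5.18303
4: u=-6.56661 w=11.06758

k=0: b·v=1.13×(-0.187)=-0.21131; √(2b)=1.50333; u=(-0.21131+(-7.61))/1.50333=-5.20266, w=(-0.21131−(-7.61))/1.50333=4.92154
k=1: b·v=1.13×(-2.828)=-3.19564; √(2b)=1.50333; u=(-3.19564+(-19.377))/1.50333=-15.01510, w=(-3.19564−(-19.377))/1.50333=10.76368
k=2: b·v=1.13×2.423=2.73799; √(2b)=1.50333; u=(2.73799+(-24.673))/1.50333=-14.59095, w=(2.73799−(-24.673))/1.50333=18.23352
k=3: b·v=1.13×1.56=1.76280; √(2b)=1.50333; u=(1.76280+(-6.029))/1.50333=-2.83783, w=(1.76280−(-6.029))/1.50333=5.18303
k=4: b·v=1.13×2.994=3.38322; √(2b)=1.50333; u=(3.38322+(-13.255))/1.50333=-6.56661, w=(3.38322−(-13.255))/1.50333=11.06758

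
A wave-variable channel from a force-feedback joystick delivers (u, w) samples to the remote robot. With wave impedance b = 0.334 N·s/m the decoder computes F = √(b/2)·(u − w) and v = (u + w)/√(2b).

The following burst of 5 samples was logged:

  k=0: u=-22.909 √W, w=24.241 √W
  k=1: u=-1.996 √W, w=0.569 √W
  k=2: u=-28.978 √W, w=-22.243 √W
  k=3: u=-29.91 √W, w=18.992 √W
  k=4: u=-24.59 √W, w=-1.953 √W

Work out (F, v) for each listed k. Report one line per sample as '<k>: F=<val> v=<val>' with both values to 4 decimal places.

k=0: u−w=-47.1500, u+w=1.3320; √(b/2)=0.4087, √(2b)=0.8173; F=0.4087×(-47.15)=-19.2681, v=1.3320/0.8173=1.6297
k=1: u−w=-2.5650, u+w=-1.4270; √(b/2)=0.4087, √(2b)=0.8173; F=0.4087×(-2.565)=-1.0482, v=-1.4270/0.8173=-1.7460
k=2: u−w=-6.7350, u+w=-51.2210; √(b/2)=0.4087, √(2b)=0.8173; F=0.4087×(-6.735)=-2.7523, v=-51.2210/0.8173=-62.6700
k=3: u−w=-48.9020, u+w=-10.9180; √(b/2)=0.4087, √(2b)=0.8173; F=0.4087×(-48.902)=-19.9841, v=-10.9180/0.8173=-13.3584
k=4: u−w=-22.6370, u+w=-26.5430; √(b/2)=0.4087, √(2b)=0.8173; F=0.4087×(-22.637)=-9.2508, v=-26.5430/0.8173=-32.4759

0: F=-19.2681 v=1.6297
1: F=-1.0482 v=-1.7460
2: F=-2.7523 v=-62.6700
3: F=-19.9841 v=-13.3584
4: F=-9.2508 v=-32.4759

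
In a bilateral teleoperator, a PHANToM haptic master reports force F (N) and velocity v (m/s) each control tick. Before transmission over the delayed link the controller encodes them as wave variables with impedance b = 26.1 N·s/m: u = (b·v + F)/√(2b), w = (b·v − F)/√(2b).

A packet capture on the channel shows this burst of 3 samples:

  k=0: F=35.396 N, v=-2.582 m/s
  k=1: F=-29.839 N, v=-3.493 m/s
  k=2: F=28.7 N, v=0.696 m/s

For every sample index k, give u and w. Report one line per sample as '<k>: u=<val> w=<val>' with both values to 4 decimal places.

0: u=-4.4283 w=-14.2265
1: u=-16.7484 w=-8.4884
2: u=6.4866 w=-1.4581

k=0: b·v=26.1×(-2.582)=-67.3902; √(2b)=7.2250; u=(-67.3902+35.396)/7.2250=-4.4283, w=(-67.3902−35.396)/7.2250=-14.2265
k=1: b·v=26.1×(-3.493)=-91.1673; √(2b)=7.2250; u=(-91.1673+(-29.839))/7.2250=-16.7484, w=(-91.1673−(-29.839))/7.2250=-8.4884
k=2: b·v=26.1×0.696=18.1656; √(2b)=7.2250; u=(18.1656+28.7)/7.2250=6.4866, w=(18.1656−28.7)/7.2250=-1.4581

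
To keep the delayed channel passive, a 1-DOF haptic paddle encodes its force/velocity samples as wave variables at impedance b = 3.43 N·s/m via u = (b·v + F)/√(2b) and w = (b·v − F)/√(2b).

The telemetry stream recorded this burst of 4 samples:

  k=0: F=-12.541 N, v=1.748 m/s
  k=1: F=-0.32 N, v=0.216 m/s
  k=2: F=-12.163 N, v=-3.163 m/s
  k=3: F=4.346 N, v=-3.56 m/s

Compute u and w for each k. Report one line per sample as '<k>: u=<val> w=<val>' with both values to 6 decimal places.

0: u=-2.499030 w=7.077322
1: u=0.160693 w=0.405046
2: u=-8.786057 w=0.501653
3: u=-3.002795 w=-6.321416

k=0: b·v=3.43×1.748=5.995640; √(2b)=2.619160; u=(5.995640+(-12.541))/2.619160=-2.499030, w=(5.995640−(-12.541))/2.619160=7.077322
k=1: b·v=3.43×0.216=0.740880; √(2b)=2.619160; u=(0.740880+(-0.32))/2.619160=0.160693, w=(0.740880−(-0.32))/2.619160=0.405046
k=2: b·v=3.43×(-3.163)=-10.849090; √(2b)=2.619160; u=(-10.849090+(-12.163))/2.619160=-8.786057, w=(-10.849090−(-12.163))/2.619160=0.501653
k=3: b·v=3.43×(-3.56)=-12.210800; √(2b)=2.619160; u=(-12.210800+4.346)/2.619160=-3.002795, w=(-12.210800−4.346)/2.619160=-6.321416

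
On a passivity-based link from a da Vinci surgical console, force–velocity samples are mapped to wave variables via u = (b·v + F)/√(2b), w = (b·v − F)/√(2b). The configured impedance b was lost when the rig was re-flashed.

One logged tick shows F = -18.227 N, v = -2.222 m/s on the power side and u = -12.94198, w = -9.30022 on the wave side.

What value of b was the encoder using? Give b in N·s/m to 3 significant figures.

u + w = -22.2422;  u + w = √(2b)·v, so √(2b) = -22.2422/(-2.222) = 10.0100.
b = (√(2b))²/2 = 100.1999/2 = 50.1000.
(Check via u − w = 2F/√(2b): u − w = -3.6418, 2F/√(2b) = -3.6418.)

b = 50.1 N·s/m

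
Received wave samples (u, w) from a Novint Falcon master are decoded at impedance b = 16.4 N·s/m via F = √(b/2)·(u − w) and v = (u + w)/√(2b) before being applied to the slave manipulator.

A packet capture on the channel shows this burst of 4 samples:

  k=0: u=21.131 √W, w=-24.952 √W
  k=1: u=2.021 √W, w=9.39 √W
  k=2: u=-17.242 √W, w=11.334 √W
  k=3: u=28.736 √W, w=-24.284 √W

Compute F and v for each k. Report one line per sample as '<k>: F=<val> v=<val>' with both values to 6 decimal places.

0: F=131.961630 v=-0.667176
1: F=-21.101605 v=1.992447
2: F=-81.829211 v=-1.031582
3: F=151.826175 v=0.777353

k=0: u−w=46.083000, u+w=-3.821000; √(b/2)=2.863564, √(2b)=5.727128; F=2.863564×46.083=131.961630, v=-3.821000/5.727128=-0.667176
k=1: u−w=-7.369000, u+w=11.411000; √(b/2)=2.863564, √(2b)=5.727128; F=2.863564×(-7.369)=-21.101605, v=11.411000/5.727128=1.992447
k=2: u−w=-28.576000, u+w=-5.908000; √(b/2)=2.863564, √(2b)=5.727128; F=2.863564×(-28.576)=-81.829211, v=-5.908000/5.727128=-1.031582
k=3: u−w=53.020000, u+w=4.452000; √(b/2)=2.863564, √(2b)=5.727128; F=2.863564×53.02=151.826175, v=4.452000/5.727128=0.777353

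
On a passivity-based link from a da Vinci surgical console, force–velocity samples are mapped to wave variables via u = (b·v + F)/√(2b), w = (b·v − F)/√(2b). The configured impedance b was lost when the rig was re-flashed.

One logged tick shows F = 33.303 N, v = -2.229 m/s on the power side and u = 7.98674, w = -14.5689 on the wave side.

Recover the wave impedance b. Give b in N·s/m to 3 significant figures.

b = 4.36 N·s/m

u + w = -6.58216;  u + w = √(2b)·v, so √(2b) = -6.58216/(-2.229) = 2.95297.
b = (√(2b))²/2 = 8.72000/2 = 4.36000.
(Check via u − w = 2F/√(2b): u − w = 22.55564, 2F/√(2b) = 22.55563.)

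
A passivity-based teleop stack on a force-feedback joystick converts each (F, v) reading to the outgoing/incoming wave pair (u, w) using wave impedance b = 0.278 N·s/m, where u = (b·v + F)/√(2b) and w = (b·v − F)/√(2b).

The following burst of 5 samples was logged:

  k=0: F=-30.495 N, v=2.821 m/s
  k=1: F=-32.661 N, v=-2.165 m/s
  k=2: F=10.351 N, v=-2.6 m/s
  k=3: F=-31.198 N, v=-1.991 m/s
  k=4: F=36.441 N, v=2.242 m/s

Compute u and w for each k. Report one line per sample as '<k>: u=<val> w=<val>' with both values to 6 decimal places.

k=0: b·v=0.278×2.821=0.784238; √(2b)=0.745654; u=(0.784238+(-30.495))/0.745654=-39.845235, w=(0.784238−(-30.495))/0.745654=41.948725
k=1: b·v=0.278×(-2.165)=-0.601870; √(2b)=0.745654; u=(-0.601870+(-32.661))/0.745654=-44.608983, w=(-0.601870−(-32.661))/0.745654=42.994642
k=2: b·v=0.278×(-2.6)=-0.722800; √(2b)=0.745654; u=(-0.722800+10.351)/0.745654=12.912422, w=(-0.722800−10.351)/0.745654=-14.851122
k=3: b·v=0.278×(-1.991)=-0.553498; √(2b)=0.745654; u=(-0.553498+(-31.198))/0.745654=-42.582075, w=(-0.553498−(-31.198))/0.745654=41.097478
k=4: b·v=0.278×2.242=0.623276; √(2b)=0.745654; u=(0.623276+36.441)/0.745654=49.707066, w=(0.623276−36.441)/0.745654=-48.035309

0: u=-39.845235 w=41.948725
1: u=-44.608983 w=42.994642
2: u=12.912422 w=-14.851122
3: u=-42.582075 w=41.097478
4: u=49.707066 w=-48.035309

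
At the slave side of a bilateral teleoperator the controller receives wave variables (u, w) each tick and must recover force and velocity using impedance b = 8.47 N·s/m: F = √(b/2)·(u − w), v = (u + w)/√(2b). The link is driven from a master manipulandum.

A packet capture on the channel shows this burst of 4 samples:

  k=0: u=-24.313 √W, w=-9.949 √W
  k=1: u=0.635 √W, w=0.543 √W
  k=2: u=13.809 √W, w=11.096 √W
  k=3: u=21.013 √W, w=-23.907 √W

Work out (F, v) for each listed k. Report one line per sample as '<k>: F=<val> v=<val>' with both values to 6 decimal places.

0: F=-29.559842 v=-8.324459
1: F=0.189328 v=0.286212
2: F=5.583114 v=6.051037
3: F=92.441387 v=-0.703140

k=0: u−w=-14.364000, u+w=-34.262000; √(b/2)=2.057912, √(2b)=4.115823; F=2.057912×(-14.364)=-29.559842, v=-34.262000/4.115823=-8.324459
k=1: u−w=0.092000, u+w=1.178000; √(b/2)=2.057912, √(2b)=4.115823; F=2.057912×0.092=0.189328, v=1.178000/4.115823=0.286212
k=2: u−w=2.713000, u+w=24.905000; √(b/2)=2.057912, √(2b)=4.115823; F=2.057912×2.713=5.583114, v=24.905000/4.115823=6.051037
k=3: u−w=44.920000, u+w=-2.894000; √(b/2)=2.057912, √(2b)=4.115823; F=2.057912×44.92=92.441387, v=-2.894000/4.115823=-0.703140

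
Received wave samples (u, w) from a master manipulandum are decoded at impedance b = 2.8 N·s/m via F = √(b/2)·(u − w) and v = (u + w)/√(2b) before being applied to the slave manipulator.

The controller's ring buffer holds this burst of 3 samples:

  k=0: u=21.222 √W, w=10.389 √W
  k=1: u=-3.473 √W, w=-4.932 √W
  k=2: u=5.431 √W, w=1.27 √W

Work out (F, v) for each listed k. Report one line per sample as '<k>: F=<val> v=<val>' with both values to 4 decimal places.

0: F=12.8178 v=13.3581
1: F=1.7263 v=-3.5518
2: F=4.9234 v=2.8317

k=0: u−w=10.8330, u+w=31.6110; √(b/2)=1.1832, √(2b)=2.3664; F=1.1832×10.833=12.8178, v=31.6110/2.3664=13.3581
k=1: u−w=1.4590, u+w=-8.4050; √(b/2)=1.1832, √(2b)=2.3664; F=1.1832×1.459=1.7263, v=-8.4050/2.3664=-3.5518
k=2: u−w=4.1610, u+w=6.7010; √(b/2)=1.1832, √(2b)=2.3664; F=1.1832×4.161=4.9234, v=6.7010/2.3664=2.8317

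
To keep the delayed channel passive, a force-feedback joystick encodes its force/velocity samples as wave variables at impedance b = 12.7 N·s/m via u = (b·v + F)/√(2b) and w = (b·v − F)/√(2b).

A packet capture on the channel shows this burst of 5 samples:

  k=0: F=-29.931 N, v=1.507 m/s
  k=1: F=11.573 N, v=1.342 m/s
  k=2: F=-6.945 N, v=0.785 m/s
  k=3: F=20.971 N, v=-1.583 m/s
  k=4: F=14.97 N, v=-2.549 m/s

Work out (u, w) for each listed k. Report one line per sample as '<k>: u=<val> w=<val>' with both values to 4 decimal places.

k=0: b·v=12.7×1.507=19.1389; √(2b)=5.0398; u=(19.1389+(-29.931))/5.0398=-2.1414, w=(19.1389−(-29.931))/5.0398=9.7364
k=1: b·v=12.7×1.342=17.0434; √(2b)=5.0398; u=(17.0434+11.573)/5.0398=5.6780, w=(17.0434−11.573)/5.0398=1.0854
k=2: b·v=12.7×0.785=9.9695; √(2b)=5.0398; u=(9.9695+(-6.945))/5.0398=0.6001, w=(9.9695−(-6.945))/5.0398=3.3562
k=3: b·v=12.7×(-1.583)=-20.1041; √(2b)=5.0398; u=(-20.1041+20.971)/5.0398=0.1720, w=(-20.1041−20.971)/5.0398=-8.1501
k=4: b·v=12.7×(-2.549)=-32.3723; √(2b)=5.0398; u=(-32.3723+14.97)/5.0398=-3.4529, w=(-32.3723−14.97)/5.0398=-9.3936

0: u=-2.1414 w=9.7364
1: u=5.6780 w=1.0854
2: u=0.6001 w=3.3562
3: u=0.1720 w=-8.1501
4: u=-3.4529 w=-9.3936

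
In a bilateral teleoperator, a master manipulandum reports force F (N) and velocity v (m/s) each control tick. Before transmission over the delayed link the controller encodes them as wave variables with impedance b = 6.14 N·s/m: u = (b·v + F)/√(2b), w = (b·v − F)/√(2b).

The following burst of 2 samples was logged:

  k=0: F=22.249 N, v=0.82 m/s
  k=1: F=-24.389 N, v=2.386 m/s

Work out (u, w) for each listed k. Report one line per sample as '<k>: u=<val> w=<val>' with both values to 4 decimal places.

k=0: b·v=6.14×0.82=5.0348; √(2b)=3.5043; u=(5.0348+22.249)/3.5043=7.7858, w=(5.0348−22.249)/3.5043=-4.9123
k=1: b·v=6.14×2.386=14.6500; √(2b)=3.5043; u=(14.6500+(-24.389))/3.5043=-2.7792, w=(14.6500−(-24.389))/3.5043=11.1404

0: u=7.7858 w=-4.9123
1: u=-2.7792 w=11.1404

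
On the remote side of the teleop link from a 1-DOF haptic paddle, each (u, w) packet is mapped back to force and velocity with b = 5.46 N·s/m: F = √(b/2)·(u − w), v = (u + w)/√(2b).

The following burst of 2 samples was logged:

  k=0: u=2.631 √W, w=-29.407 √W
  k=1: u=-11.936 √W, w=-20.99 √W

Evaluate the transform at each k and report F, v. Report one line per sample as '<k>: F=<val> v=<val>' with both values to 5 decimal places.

0: F=52.93546 v=-8.10279
1: F=14.95966 v=-9.96386

k=0: u−w=32.03800, u+w=-26.77600; √(b/2)=1.65227, √(2b)=3.30454; F=1.65227×32.038=52.93546, v=-26.77600/3.30454=-8.10279
k=1: u−w=9.05400, u+w=-32.92600; √(b/2)=1.65227, √(2b)=3.30454; F=1.65227×9.054=14.95966, v=-32.92600/3.30454=-9.96386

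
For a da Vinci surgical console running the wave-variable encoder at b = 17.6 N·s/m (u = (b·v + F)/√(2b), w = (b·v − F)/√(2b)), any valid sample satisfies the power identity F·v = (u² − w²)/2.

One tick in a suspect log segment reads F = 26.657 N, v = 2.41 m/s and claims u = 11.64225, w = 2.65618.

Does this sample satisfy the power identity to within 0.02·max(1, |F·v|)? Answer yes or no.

yes

F·v = 26.657×2.41 = 64.24337 W.
(u² − w²)/2 = (135.54199 − 7.05529)/2 = 64.24335 W.
|Δ| = 0.00002;  2% of max(1, |F·v|) = 1.28487.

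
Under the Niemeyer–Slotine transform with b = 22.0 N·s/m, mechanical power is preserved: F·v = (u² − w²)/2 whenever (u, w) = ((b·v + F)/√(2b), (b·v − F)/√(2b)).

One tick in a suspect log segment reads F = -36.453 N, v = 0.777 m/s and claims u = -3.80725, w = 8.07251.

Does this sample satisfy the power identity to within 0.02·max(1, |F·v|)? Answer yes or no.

no

F·v = (-36.453)×0.777 = -28.3240 W.
(u² − w²)/2 = (14.4952 − 65.1654)/2 = -25.3351 W.
|Δ| = 2.9888;  2% of max(1, |F·v|) = 0.5665.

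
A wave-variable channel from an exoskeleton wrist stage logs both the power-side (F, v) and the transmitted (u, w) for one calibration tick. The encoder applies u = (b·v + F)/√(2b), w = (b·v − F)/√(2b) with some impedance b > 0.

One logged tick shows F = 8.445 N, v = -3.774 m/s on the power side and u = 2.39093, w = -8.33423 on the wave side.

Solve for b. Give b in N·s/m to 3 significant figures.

u + w = -5.94330;  u + w = √(2b)·v, so √(2b) = -5.94330/(-3.774) = 1.57480.
b = (√(2b))²/2 = 2.48000/2 = 1.24000.
(Check via u − w = 2F/√(2b): u − w = 10.72516, 2F/√(2b) = 10.72516.)

b = 1.24 N·s/m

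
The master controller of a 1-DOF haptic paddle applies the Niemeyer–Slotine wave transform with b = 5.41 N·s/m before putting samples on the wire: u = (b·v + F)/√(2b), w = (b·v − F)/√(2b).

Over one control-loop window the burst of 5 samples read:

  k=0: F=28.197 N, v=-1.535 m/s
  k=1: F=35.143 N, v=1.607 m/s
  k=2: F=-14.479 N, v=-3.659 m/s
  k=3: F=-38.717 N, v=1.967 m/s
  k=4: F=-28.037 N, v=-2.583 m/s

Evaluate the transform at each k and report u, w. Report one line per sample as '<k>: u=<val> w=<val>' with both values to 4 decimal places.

0: u=6.0475 w=-11.0967
1: u=13.3268 w=-8.0408
2: u=-10.4197 w=-1.6162
3: u=-8.5352 w=15.0054
4: u=-12.7717 w=4.2753

k=0: b·v=5.41×(-1.535)=-8.3043; √(2b)=3.2894; u=(-8.3043+28.197)/3.2894=6.0475, w=(-8.3043−28.197)/3.2894=-11.0967
k=1: b·v=5.41×1.607=8.6939; √(2b)=3.2894; u=(8.6939+35.143)/3.2894=13.3268, w=(8.6939−35.143)/3.2894=-8.0408
k=2: b·v=5.41×(-3.659)=-19.7952; √(2b)=3.2894; u=(-19.7952+(-14.479))/3.2894=-10.4197, w=(-19.7952−(-14.479))/3.2894=-1.6162
k=3: b·v=5.41×1.967=10.6415; √(2b)=3.2894; u=(10.6415+(-38.717))/3.2894=-8.5352, w=(10.6415−(-38.717))/3.2894=15.0054
k=4: b·v=5.41×(-2.583)=-13.9740; √(2b)=3.2894; u=(-13.9740+(-28.037))/3.2894=-12.7717, w=(-13.9740−(-28.037))/3.2894=4.2753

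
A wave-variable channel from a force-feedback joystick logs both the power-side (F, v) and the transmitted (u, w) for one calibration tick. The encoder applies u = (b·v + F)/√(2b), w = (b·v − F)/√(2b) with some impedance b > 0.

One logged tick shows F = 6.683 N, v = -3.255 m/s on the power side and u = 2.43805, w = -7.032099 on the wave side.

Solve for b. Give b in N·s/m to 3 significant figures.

u + w = -4.594049;  u + w = √(2b)·v, so √(2b) = -4.594049/(-3.255) = 1.411382.
b = (√(2b))²/2 = 1.992000/2 = 0.996000.
(Check via u − w = 2F/√(2b): u − w = 9.470149, 2F/√(2b) = 9.470149.)

b = 0.996 N·s/m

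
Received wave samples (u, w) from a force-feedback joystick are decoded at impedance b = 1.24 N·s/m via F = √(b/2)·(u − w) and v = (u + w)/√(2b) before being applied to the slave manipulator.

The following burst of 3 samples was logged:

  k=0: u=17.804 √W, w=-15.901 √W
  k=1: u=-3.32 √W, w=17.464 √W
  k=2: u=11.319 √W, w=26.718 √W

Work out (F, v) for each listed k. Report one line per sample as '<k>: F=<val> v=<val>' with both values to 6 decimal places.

k=0: u−w=33.705000, u+w=1.903000; √(b/2)=0.787401, √(2b)=1.574802; F=0.787401×33.705=26.539344, v=1.903000/1.574802=1.208406
k=1: u−w=-20.784000, u+w=14.144000; √(b/2)=0.787401, √(2b)=1.574802; F=0.787401×(-20.784)=-16.365338, v=14.144000/1.574802=8.981449
k=2: u−w=-15.399000, u+w=38.037000; √(b/2)=0.787401, √(2b)=1.574802; F=0.787401×(-15.399)=-12.125185, v=38.037000/1.574802=24.153519

0: F=26.539344 v=1.208406
1: F=-16.365338 v=8.981449
2: F=-12.125185 v=24.153519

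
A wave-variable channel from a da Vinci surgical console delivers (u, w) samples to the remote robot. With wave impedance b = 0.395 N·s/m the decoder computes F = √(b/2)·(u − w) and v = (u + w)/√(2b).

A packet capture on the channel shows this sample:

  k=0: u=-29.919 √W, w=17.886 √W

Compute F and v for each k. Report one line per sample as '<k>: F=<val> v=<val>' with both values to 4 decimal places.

0: F=-21.2450 v=-13.5382

k=0: u−w=-47.8050, u+w=-12.0330; √(b/2)=0.4444, √(2b)=0.8888; F=0.4444×(-47.805)=-21.2450, v=-12.0330/0.8888=-13.5382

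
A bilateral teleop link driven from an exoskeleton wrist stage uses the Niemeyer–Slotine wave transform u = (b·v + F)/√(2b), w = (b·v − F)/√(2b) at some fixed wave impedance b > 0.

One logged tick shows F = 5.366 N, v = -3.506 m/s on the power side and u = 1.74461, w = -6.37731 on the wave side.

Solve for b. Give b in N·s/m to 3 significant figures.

b = 0.873 N·s/m

u + w = -4.6327;  u + w = √(2b)·v, so √(2b) = -4.6327/(-3.506) = 1.3214.
b = (√(2b))²/2 = 1.7460/2 = 0.8730.
(Check via u − w = 2F/√(2b): u − w = 8.1219, 2F/√(2b) = 8.1219.)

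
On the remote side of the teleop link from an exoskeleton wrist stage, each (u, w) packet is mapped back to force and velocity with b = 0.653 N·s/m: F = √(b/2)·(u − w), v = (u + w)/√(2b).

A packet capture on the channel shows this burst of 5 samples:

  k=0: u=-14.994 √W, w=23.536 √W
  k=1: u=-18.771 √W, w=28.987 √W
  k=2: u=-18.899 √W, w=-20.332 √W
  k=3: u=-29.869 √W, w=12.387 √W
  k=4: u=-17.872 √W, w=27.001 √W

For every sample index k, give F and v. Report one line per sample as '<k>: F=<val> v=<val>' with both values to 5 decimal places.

k=0: u−w=-38.53000, u+w=8.54200; √(b/2)=0.57140, √(2b)=1.14280; F=0.57140×(-38.53)=-22.01611, v=8.54200/1.14280=7.47460
k=1: u−w=-47.75800, u+w=10.21600; √(b/2)=0.57140, √(2b)=1.14280; F=0.57140×(-47.758)=-27.28901, v=10.21600/1.14280=8.93942
k=2: u−w=1.43300, u+w=-39.23100; √(b/2)=0.57140, √(2b)=1.14280; F=0.57140×1.433=0.81882, v=-39.23100/1.14280=-34.32873
k=3: u−w=-42.25600, u+w=-17.48200; √(b/2)=0.57140, √(2b)=1.14280; F=0.57140×(-42.256)=-24.14515, v=-17.48200/1.14280=-15.29747
k=4: u−w=-44.87300, u+w=9.12900; √(b/2)=0.57140, √(2b)=1.14280; F=0.57140×(-44.873)=-25.64051, v=9.12900/1.14280=7.98825

0: F=-22.01611 v=7.47460
1: F=-27.28901 v=8.93942
2: F=0.81882 v=-34.32873
3: F=-24.14515 v=-15.29747
4: F=-25.64051 v=7.98825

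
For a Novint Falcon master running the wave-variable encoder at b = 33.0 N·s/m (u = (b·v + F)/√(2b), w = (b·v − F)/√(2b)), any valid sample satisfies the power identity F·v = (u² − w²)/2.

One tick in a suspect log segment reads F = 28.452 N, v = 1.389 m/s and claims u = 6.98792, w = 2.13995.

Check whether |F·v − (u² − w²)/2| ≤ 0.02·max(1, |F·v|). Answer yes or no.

no

F·v = 28.452×1.389 = 39.5198 W.
(u² − w²)/2 = (48.8310 − 4.5794)/2 = 22.1258 W.
|Δ| = 17.3940;  2% of max(1, |F·v|) = 0.7904.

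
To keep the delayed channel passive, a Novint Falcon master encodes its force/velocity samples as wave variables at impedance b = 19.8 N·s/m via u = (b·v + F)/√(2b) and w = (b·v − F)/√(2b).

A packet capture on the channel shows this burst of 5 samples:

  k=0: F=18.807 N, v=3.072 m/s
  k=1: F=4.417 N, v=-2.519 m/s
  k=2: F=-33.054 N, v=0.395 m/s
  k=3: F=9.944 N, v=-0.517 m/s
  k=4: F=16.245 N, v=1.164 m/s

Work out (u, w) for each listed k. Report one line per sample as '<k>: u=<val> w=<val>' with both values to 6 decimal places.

0: u=12.654451 w=6.677194
1: u=-7.223941 w=-8.627756
2: u=-4.009787 w=6.495464
3: u=-0.046497 w=-3.206908
4: u=6.243940 w=1.080941

k=0: b·v=19.8×3.072=60.825600; √(2b)=6.292853; u=(60.825600+18.807)/6.292853=12.654451, w=(60.825600−18.807)/6.292853=6.677194
k=1: b·v=19.8×(-2.519)=-49.876200; √(2b)=6.292853; u=(-49.876200+4.417)/6.292853=-7.223941, w=(-49.876200−4.417)/6.292853=-8.627756
k=2: b·v=19.8×0.395=7.821000; √(2b)=6.292853; u=(7.821000+(-33.054))/6.292853=-4.009787, w=(7.821000−(-33.054))/6.292853=6.495464
k=3: b·v=19.8×(-0.517)=-10.236600; √(2b)=6.292853; u=(-10.236600+9.944)/6.292853=-0.046497, w=(-10.236600−9.944)/6.292853=-3.206908
k=4: b·v=19.8×1.164=23.047200; √(2b)=6.292853; u=(23.047200+16.245)/6.292853=6.243940, w=(23.047200−16.245)/6.292853=1.080941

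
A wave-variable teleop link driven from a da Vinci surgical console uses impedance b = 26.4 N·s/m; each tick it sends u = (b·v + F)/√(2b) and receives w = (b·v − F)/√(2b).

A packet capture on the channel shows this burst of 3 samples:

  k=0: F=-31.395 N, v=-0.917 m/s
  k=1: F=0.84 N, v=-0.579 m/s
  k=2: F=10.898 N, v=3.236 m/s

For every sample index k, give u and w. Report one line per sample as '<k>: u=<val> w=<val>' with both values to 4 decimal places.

0: u=-7.6522 w=0.9890
1: u=-1.9880 w=-2.2192
2: u=13.2568 w=10.2572

k=0: b·v=26.4×(-0.917)=-24.2088; √(2b)=7.2664; u=(-24.2088+(-31.395))/7.2664=-7.6522, w=(-24.2088−(-31.395))/7.2664=0.9890
k=1: b·v=26.4×(-0.579)=-15.2856; √(2b)=7.2664; u=(-15.2856+0.84)/7.2664=-1.9880, w=(-15.2856−0.84)/7.2664=-2.2192
k=2: b·v=26.4×3.236=85.4304; √(2b)=7.2664; u=(85.4304+10.898)/7.2664=13.2568, w=(85.4304−10.898)/7.2664=10.2572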